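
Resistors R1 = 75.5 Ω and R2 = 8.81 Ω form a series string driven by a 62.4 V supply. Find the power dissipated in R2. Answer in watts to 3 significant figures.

4.83 W

Series elements share the same current, so find I first, then use P = I²R.
R_total = 75.5 + 8.81 = 84.31 Ω
I = V / R_total = 62.4 / 84.31 = 0.7401 A
P_R2 = I² × R2 = (0.7401)² × 8.81 = 4.826 W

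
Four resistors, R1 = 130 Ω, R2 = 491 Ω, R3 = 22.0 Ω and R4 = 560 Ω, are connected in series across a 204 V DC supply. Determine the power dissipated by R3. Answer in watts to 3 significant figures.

0.633 W

The current is common to all series resistors; compute it, then apply P = I²R for the target.
R_total = 130 + 491 + 22.0 + 560 = 1203 Ω
I = V / R_total = 204 / 1203 = 0.1696 A
P_R3 = I² × R3 = (0.1696)² × 22.0 = 0.6326 W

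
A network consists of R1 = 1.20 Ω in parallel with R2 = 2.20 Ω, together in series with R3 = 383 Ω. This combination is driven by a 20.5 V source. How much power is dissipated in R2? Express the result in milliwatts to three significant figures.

Combine R1 and R2 into their parallel equivalent first, reducing the network to two series resistors.
R_p = (1.20×2.20)/(1.20+2.20) = 0.7765 Ω
R_total = R_p + 383 = 0.7765 + 383 = 383.8 Ω
I = V / R_total = 20.5 / 383.8 = 0.05342 A
Voltage across the parallel pair: V_p = I × R_p = 0.05342 × 0.7765 = 0.04148 V
Use P = V²/R for R2 with V = V_p.
P_R2 = (0.04148)² / 2.20 = 0.0007819 W

0.782 mW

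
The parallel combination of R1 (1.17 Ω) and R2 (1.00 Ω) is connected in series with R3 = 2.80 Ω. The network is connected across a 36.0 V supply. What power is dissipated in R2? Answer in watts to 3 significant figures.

Collapse the R1‖R2 pair into one equivalent R_p; then R_p and R3 form a series string.
R_p = (1.17×1.00)/(1.17+1.00) = 0.5392 Ω
R_total = R_p + 2.80 = 0.5392 + 2.80 = 3.339 Ω
I = V / R_total = 36.0 / 3.339 = 10.78 A
Voltage across the parallel pair: V_p = I × R_p = 10.78 × 0.5392 = 5.813 V
Use P = V²/R for R2 with V = V_p.
P_R2 = (5.813)² / 1.00 = 33.79 W

33.8 W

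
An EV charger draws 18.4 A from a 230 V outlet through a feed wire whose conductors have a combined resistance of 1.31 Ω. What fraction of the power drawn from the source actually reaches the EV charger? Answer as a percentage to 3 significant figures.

89.5 %

The feed wire carries the full 18.4 A.
P_line = I² R_line = (18.40)² × 1.31 = 443.5 W
P_source = V I = 230 × 18.40 = 4232 W; P_load = 3788 W
η = P_load / P_source = 3788 / 4232 = 0.8952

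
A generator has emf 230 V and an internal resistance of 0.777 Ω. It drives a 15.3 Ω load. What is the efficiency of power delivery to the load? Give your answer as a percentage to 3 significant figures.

Efficiency is P_load / P_total. With a series r and R sharing the same I, P = I²R for each, so η = R/(R+r).
η = R / (R + r) = 15.3 / (15.3 + 0.777) = 0.9517

95.2 %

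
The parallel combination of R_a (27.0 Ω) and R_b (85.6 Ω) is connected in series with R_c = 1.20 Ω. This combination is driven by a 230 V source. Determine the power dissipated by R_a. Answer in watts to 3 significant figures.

1750 W

Collapse the R_a‖R_b pair into one equivalent R_p; then R_p and R_c form a series string.
R_p = (27.0×85.6)/(27.0+85.6) = 20.53 Ω
R_total = R_p + 1.20 = 20.53 + 1.20 = 21.73 Ω
I = V / R_total = 230 / 21.73 = 10.59 A
Voltage across the parallel pair: V_p = I × R_p = 10.59 × 20.53 = 217.3 V
Use P = V²/R for R_a with V = V_p.
P_R_a = (217.3)² / 27.0 = 1749 W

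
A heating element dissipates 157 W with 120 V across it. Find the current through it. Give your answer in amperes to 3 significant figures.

From P = V I = I²R = V²/R, with the two given quantities we get I = P / V.
I = 157 / 120 = 1.308 A

1.31 A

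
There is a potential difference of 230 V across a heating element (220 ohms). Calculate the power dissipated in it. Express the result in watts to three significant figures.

Voltage and resistance are given, so P = V²/R is the one-step route.
P = (230 V)² / 220 Ω = 240.5 W

240 W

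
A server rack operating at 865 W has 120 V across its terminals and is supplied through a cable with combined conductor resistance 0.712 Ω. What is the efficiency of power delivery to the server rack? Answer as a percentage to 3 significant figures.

95.9 %

I = P / V = 865 / 120 = 7.208 A through the cable.
P_line = I² R_line = (7.208)² × 0.712 = 37.00 W
P_source = P_load + P_line = 865.0 + 37.00 = 902.0 W
η = P_load / P_source = 865.0 / 902.0 = 0.9590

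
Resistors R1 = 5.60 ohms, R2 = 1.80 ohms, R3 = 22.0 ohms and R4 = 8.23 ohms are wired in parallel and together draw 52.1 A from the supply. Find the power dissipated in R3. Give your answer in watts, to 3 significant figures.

Only the total current is stated, so first find the parallel equivalent to get the voltage across the combination.
1/R_eq = 1/5.60 + 1/1.80 + 1/22.0 + 1/8.23 ⇒ R_eq = 1.110 Ω
V = I_total × R_eq = 52.10 × 1.110 = 57.82 V
P_R3 = V² / R3 = (57.82)² / 22.0 = 152.0 W

152 W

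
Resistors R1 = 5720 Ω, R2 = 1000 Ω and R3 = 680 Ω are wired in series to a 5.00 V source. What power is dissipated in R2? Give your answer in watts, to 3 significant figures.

0.000457 W

The current is common to all series resistors; compute it, then apply P = I²R for the target.
R_total = 5720 + 1000 + 680 = 7400 Ω
I = V / R_total = 5.00 / 7400 = 0.0006757 A
P_R2 = I² × R2 = (0.0006757)² × 1000 = 0.0004565 W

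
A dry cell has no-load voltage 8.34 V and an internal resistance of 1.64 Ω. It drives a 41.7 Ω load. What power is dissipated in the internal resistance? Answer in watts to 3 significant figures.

r is in series with the load, so it carries the full circuit current — the loss in it is I²r.
I = ε / (r + R) = 8.34 / (1.64 + 41.7) = 0.1924 A
P_int = I² r = (0.1924)² × 1.64 = 0.06073 W

0.0607 W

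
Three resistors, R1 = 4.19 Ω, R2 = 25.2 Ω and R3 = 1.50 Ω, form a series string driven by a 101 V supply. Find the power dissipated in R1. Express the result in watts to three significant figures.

Since the resistors are in series they all carry the loop current I = V/R_total; the power in any one is I²R.
R_total = 4.19 + 25.2 + 1.50 = 30.89 Ω
I = V / R_total = 101 / 30.89 = 3.270 A
P_R1 = I² × R1 = (3.270)² × 4.19 = 44.79 W

44.8 W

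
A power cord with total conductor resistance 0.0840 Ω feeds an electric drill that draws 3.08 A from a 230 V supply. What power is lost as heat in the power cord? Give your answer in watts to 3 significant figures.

0.797 W

Only the current and the line resistance are needed for the I²R loss.
The power cord carries the full 3.08 A.
P_line = I² R_line = (3.080)² × 0.0840 = 0.7969 W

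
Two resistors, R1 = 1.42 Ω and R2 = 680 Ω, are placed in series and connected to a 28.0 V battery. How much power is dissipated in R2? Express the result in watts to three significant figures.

1.15 W

Since the resistors are in series they all carry the loop current I = V/R_total; the power in any one is I²R.
R_total = 1.42 + 680 = 681.4 Ω
I = V / R_total = 28.0 / 681.4 = 0.04109 A
P_R2 = I² × R2 = (0.04109)² × 680 = 1.148 W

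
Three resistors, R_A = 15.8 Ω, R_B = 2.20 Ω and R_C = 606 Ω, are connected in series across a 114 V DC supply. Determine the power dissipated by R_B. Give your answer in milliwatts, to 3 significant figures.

Every series element carries the same I. Get I from the total resistance, then P = I² × R_B.
R_total = 15.8 + 2.20 + 606 = 624.0 Ω
I = V / R_total = 114 / 624.0 = 0.1827 A
P_R_B = I² × R_B = (0.1827)² × 2.20 = 0.07343 W

73.4 mW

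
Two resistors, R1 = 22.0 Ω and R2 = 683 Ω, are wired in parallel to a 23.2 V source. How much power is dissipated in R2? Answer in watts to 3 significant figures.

The supply voltage appears across each parallel branch — just use P = V²/R2.
P_R2 = V² / R2 = (23.2)² / 683 Ω = 0.7881 W

0.788 W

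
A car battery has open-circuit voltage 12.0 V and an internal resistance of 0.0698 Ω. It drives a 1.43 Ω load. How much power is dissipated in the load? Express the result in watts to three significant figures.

Load and internal resistance form a series loop — compute the loop current, then the load power via I²R.
I = ε / (r + R) = 12.0 / (0.0698 + 1.43) = 8.001 A
P_load = I² R = (8.001)² × 1.43 = 91.54 W

91.5 W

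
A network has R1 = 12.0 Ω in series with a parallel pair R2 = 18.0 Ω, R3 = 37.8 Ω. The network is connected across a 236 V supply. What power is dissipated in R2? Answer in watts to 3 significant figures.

786 W

Reduce the parallel pair to R_p first; the network is then a simple series string.
R_p = (18.0×37.8)/(18.0+37.8) = 12.19 Ω
R_total = 12.0 + 12.19 = 24.19 Ω
I = V / R_total = 236 / 24.19 = 9.755 A
Voltage across the parallel pair: V_p = I × R_p = 9.755 × 12.19 = 118.9 V
R2 sees V_p directly, so P = V_p² / R2.
P_R2 = (118.9)² / 18.0 = 786.0 W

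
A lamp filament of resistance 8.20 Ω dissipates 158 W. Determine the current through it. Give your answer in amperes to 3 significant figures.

The two known quantities fix the third via I = √(P / R).
I = √(158 / 8.20) = 4.390 A

4.39 A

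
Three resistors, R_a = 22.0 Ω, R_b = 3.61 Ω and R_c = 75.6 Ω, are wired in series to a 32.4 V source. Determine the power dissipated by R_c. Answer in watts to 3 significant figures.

In a series string the same current flows through every resistor — find that current, then P = I²R for the one we want.
R_total = 22.0 + 3.61 + 75.6 = 101.2 Ω
I = V / R_total = 32.4 / 101.2 = 0.3201 A
P_R_c = I² × R_c = (0.3201)² × 75.6 = 7.748 W

7.75 W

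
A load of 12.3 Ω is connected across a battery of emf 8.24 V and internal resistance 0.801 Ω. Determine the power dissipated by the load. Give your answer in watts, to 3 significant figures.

4.87 W

With r and R in series, I = ε/(r+R); the load dissipates I²R.
I = ε / (r + R) = 8.24 / (0.801 + 12.3) = 0.6290 A
P_load = I² R = (0.6290)² × 12.3 = 4.866 W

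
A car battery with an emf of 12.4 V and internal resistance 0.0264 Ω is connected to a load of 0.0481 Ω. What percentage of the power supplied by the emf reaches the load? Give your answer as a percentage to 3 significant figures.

64.6 %

Both r and R carry the same current, so the power split is just the resistance split: η = R/(R+r).
η = R / (R + r) = 0.0481 / (0.0481 + 0.0264) = 0.6456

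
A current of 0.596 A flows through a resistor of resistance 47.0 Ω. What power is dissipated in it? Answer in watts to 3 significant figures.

16.7 W

Current and resistance are given, so P = I²R is the direct form.
P = (0.5960 A)² × 47.0 Ω = 16.70 W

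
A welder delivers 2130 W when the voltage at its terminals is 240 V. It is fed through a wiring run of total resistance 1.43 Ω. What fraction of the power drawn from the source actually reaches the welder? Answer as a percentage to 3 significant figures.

95.0 %

I = P / V = 2130 / 240 = 8.875 A through the wiring run.
P_line = I² R_line = (8.875)² × 1.43 = 112.6 W
P_source = P_load + P_line = 2130 + 112.6 = 2243 W
η = P_load / P_source = 2130 / 2243 = 0.9498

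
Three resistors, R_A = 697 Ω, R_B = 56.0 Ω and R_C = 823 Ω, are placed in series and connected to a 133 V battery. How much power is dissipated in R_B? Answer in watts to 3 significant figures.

0.399 W

Since the resistors are in series they all carry the loop current I = V/R_total; the power in any one is I²R.
R_total = 697 + 56.0 + 823 = 1576 Ω
I = V / R_total = 133 / 1576 = 0.08439 A
P_R_B = I² × R_B = (0.08439)² × 56.0 = 0.3988 W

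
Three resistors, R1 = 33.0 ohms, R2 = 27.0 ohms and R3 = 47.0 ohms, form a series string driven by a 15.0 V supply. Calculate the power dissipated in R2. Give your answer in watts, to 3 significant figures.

The current is common to all series resistors; compute it, then apply P = I²R for the target.
R_total = 33.0 + 27.0 + 47.0 = 107.0 Ω
I = V / R_total = 15.0 / 107.0 = 0.1402 A
P_R2 = I² × R2 = (0.1402)² × 27.0 = 0.5306 W

0.531 W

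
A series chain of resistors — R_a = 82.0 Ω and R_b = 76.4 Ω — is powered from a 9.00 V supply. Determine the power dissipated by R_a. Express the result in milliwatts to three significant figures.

265 mW

Since the resistors are in series they all carry the loop current I = V/R_total; the power in any one is I²R.
R_total = 82.0 + 76.4 = 158.4 Ω
I = V / R_total = 9.00 / 158.4 = 0.05682 A
P_R_a = I² × R_a = (0.05682)² × 82.0 = 0.2647 W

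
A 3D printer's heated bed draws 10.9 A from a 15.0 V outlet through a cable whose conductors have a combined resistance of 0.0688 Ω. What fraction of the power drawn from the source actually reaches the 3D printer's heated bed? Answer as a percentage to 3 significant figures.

The cable carries the full 10.9 A.
P_line = I² R_line = (10.90)² × 0.0688 = 8.174 W
P_source = V I = 15.0 × 10.90 = 163.5 W; P_load = 155.3 W
η = P_load / P_source = 155.3 / 163.5 = 0.9500

95.0 %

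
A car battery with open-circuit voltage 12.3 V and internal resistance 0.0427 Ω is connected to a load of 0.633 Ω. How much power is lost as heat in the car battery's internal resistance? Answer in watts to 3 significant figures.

14.1 W

Internal loss is I²r, with I set by the total series resistance r+R.
I = ε / (r + R) = 12.3 / (0.0427 + 0.633) = 18.20 A
P_int = I² r = (18.20)² × 0.0427 = 14.15 W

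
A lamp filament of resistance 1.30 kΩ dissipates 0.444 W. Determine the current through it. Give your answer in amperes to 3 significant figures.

0.0185 A

Rearranging the power relation for the two known quantities gives I = √(P / R).
I = √(0.444 / 1300) = 0.01848 A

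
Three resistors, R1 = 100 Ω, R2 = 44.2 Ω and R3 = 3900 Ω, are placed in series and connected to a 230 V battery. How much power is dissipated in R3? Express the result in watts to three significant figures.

12.6 W

Since the resistors are in series they all carry the loop current I = V/R_total; the power in any one is I²R.
R_total = 100 + 44.2 + 3900 = 4044 Ω
I = V / R_total = 230 / 4044 = 0.05687 A
P_R3 = I² × R3 = (0.05687)² × 3900 = 12.61 W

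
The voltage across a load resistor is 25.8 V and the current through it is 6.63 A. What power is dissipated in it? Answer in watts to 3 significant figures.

With V and I both given, power follows immediately from P = V I.
P = 25.8 V × 6.630 A = 171.1 W

171 W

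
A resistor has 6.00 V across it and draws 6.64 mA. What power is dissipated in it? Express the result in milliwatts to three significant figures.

39.8 mW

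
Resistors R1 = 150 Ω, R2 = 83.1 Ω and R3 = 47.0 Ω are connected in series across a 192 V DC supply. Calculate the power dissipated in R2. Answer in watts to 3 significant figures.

Every series element carries the same I. Get I from the total resistance, then P = I² × R2.
R_total = 150 + 83.1 + 47.0 = 280.1 Ω
I = V / R_total = 192 / 280.1 = 0.6855 A
P_R2 = I² × R2 = (0.6855)² × 83.1 = 39.05 W

39.0 W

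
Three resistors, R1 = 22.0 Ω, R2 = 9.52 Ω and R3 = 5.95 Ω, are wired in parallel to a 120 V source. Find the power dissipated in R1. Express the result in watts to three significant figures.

Every branch has 120 V across it, so for R1 the power is simply V²/R.
P_R1 = V² / R1 = (120)² / 22.0 Ω = 654.5 W

655 W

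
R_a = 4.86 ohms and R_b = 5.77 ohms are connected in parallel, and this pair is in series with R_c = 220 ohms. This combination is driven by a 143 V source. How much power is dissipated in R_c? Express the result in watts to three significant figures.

90.8 W

Reduce the parallel combination to a single R_p; the circuit then becomes R_p in series with the remaining resistor.
R_p = (4.86×5.77)/(4.86+5.77) = 2.638 Ω
R_total = R_p + 220 = 2.638 + 220 = 222.6 Ω
I = V / R_total = 143 / 222.6 = 0.6423 A
All the supply current flows through R_c; use P = I²R_c.
P_R_c = (0.6423)² × 220 = 90.76 W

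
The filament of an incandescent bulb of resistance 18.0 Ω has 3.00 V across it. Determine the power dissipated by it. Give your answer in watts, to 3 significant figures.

0.500 W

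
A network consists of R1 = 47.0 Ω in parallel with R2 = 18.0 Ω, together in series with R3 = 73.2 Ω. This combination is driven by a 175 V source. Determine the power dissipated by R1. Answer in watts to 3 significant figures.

14.8 W

Collapse the R1‖R2 pair into one equivalent R_p; then R_p and R3 form a series string.
R_p = (47.0×18.0)/(47.0+18.0) = 13.02 Ω
R_total = R_p + 73.2 = 13.02 + 73.2 = 86.22 Ω
I = V / R_total = 175 / 86.22 = 2.030 A
Voltage across the parallel pair: V_p = I × R_p = 2.030 × 13.02 = 26.42 V
R1 has V_p across it, so P = V_p²/R1.
P_R1 = (26.42)² / 47.0 = 14.85 W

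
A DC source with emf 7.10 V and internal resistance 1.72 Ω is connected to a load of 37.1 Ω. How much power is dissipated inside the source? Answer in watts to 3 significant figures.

The internal resistance carries the same current as the load; P_int = I²r.
I = ε / (r + R) = 7.10 / (1.72 + 37.1) = 0.1829 A
P_int = I² r = (0.1829)² × 1.72 = 0.05754 W

0.0575 W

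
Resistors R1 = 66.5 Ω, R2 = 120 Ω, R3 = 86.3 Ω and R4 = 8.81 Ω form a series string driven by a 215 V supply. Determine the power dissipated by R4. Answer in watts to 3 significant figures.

5.14 W

Series elements share the same current, so find I first, then use P = I²R.
R_total = 66.5 + 120 + 86.3 + 8.81 = 281.6 Ω
I = V / R_total = 215 / 281.6 = 0.7635 A
P_R4 = I² × R4 = (0.7635)² × 8.81 = 5.135 W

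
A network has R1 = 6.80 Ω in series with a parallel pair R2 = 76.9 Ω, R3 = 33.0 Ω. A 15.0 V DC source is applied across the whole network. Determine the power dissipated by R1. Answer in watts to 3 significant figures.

1.71 W

First combine the parallel branches into one equivalent R_p, then R1 + R_p is a series pair.
R_p = (76.9×33.0)/(76.9+33.0) = 23.09 Ω
R_total = 6.80 + 23.09 = 29.89 Ω
I = V / R_total = 15.0 / 29.89 = 0.5018 A
R1 carries the full series current, so P = I²R.
P_R1 = (0.5018)² × 6.80 = 1.712 W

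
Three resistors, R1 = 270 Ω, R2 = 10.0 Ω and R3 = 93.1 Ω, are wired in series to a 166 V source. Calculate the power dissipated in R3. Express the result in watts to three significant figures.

18.4 W

Series elements share the same current, so find I first, then use P = I²R.
R_total = 270 + 10.0 + 93.1 = 373.1 Ω
I = V / R_total = 166 / 373.1 = 0.4449 A
P_R3 = I² × R3 = (0.4449)² × 93.1 = 18.43 W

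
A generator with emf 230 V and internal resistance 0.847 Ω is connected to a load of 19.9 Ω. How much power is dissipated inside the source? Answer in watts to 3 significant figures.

104 W

The internal resistance carries the same current as the load; P_int = I²r.
I = ε / (r + R) = 230 / (0.847 + 19.9) = 11.09 A
P_int = I² r = (11.09)² × 0.847 = 104.1 W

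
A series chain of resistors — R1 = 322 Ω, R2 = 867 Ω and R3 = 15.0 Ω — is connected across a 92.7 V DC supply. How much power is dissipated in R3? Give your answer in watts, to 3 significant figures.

Every series element carries the same I. Get I from the total resistance, then P = I² × R3.
R_total = 322 + 867 + 15.0 = 1204 Ω
I = V / R_total = 92.7 / 1204 = 0.07699 A
P_R3 = I² × R3 = (0.07699)² × 15.0 = 0.08892 W

0.0889 W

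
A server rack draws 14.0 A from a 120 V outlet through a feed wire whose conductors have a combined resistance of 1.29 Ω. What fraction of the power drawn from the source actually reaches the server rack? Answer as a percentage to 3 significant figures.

The feed wire carries the full 14.0 A.
P_line = I² R_line = (14.00)² × 1.29 = 252.8 W
P_source = V I = 120 × 14.00 = 1680 W; P_load = 1427 W
η = P_load / P_source = 1427 / 1680 = 0.8495

85.0 %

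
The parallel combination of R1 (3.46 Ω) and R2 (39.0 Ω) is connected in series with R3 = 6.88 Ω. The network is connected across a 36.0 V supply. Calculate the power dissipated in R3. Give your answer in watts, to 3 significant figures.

88.1 W

Combine R1 and R2 into their parallel equivalent first, reducing the network to two series resistors.
R_p = (3.46×39.0)/(3.46+39.0) = 3.178 Ω
R_total = R_p + 6.88 = 3.178 + 6.88 = 10.06 Ω
I = V / R_total = 36.0 / 10.06 = 3.579 A
R3 carries the full series current, so P = I²R.
P_R3 = (3.579)² × 6.88 = 88.14 W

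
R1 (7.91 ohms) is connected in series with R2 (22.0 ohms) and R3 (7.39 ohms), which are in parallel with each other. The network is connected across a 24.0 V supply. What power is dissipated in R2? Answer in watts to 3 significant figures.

Replace R2 and R3 with their parallel equivalent so the circuit becomes R1 in series with R_p.
R_p = (22.0×7.39)/(22.0+7.39) = 5.532 Ω
R_total = 7.91 + 5.532 = 13.44 Ω
I = V / R_total = 24.0 / 13.44 = 1.785 A
Voltage across the parallel pair: V_p = I × R_p = 1.785 × 5.532 = 9.877 V
R2 is across V_p, so use P = V²/R for that branch.
P_R2 = (9.877)² / 22.0 = 4.434 W

4.43 W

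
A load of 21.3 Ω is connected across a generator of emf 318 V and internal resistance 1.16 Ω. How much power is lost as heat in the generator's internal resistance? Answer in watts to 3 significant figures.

The internal resistance carries the same current as the load; P_int = I²r.
I = ε / (r + R) = 318 / (1.16 + 21.3) = 14.16 A
P_int = I² r = (14.16)² × 1.16 = 232.5 W

233 W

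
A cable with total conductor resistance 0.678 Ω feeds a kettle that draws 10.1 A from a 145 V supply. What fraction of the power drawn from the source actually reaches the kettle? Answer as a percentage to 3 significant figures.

The cable carries the full 10.1 A.
P_line = I² R_line = (10.10)² × 0.678 = 69.16 W
P_source = V I = 145 × 10.10 = 1464 W; P_load = 1395 W
η = P_load / P_source = 1395 / 1464 = 0.9528

95.3 %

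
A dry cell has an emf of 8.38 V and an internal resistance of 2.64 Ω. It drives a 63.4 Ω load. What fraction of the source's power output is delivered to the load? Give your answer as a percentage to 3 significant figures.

Efficiency is P_load / P_total. With a series r and R sharing the same I, P = I²R for each, so η = R/(R+r).
η = R / (R + r) = 63.4 / (63.4 + 2.64) = 0.9600

96.0 %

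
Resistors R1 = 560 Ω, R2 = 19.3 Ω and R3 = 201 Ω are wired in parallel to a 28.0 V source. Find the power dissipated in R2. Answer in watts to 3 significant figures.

Parallel branches share the same voltage; P = V²/R gives the branch power in one step.
P_R2 = V² / R2 = (28.0)² / 19.3 Ω = 40.62 W

40.6 W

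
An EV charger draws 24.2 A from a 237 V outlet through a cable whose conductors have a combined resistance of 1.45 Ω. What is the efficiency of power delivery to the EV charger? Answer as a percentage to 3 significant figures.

The cable carries the full 24.2 A.
P_line = I² R_line = (24.20)² × 1.45 = 849.2 W
P_source = V I = 237 × 24.20 = 5735 W; P_load = 4886 W
η = P_load / P_source = 4886 / 5735 = 0.8519

85.2 %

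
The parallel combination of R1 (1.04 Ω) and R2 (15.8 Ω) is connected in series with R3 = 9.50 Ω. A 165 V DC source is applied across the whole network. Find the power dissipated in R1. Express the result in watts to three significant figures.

Collapse the R1‖R2 pair into one equivalent R_p; then R_p and R3 form a series string.
R_p = (1.04×15.8)/(1.04+15.8) = 0.9758 Ω
R_total = R_p + 9.50 = 0.9758 + 9.50 = 10.48 Ω
I = V / R_total = 165 / 10.48 = 15.75 A
Voltage across the parallel pair: V_p = I × R_p = 15.75 × 0.9758 = 15.37 V
R1 has V_p across it, so P = V_p²/R1.
P_R1 = (15.37)² / 1.04 = 227.1 W

227 W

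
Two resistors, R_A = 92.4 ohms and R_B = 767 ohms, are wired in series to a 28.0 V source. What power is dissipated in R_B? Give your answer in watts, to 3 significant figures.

0.814 W

The current is common to all series resistors; compute it, then apply P = I²R for the target.
R_total = 92.4 + 767 = 859.4 Ω
I = V / R_total = 28.0 / 859.4 = 0.03258 A
P_R_B = I² × R_B = (0.03258)² × 767 = 0.8142 W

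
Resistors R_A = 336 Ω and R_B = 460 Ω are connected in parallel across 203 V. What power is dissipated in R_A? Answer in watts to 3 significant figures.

The supply voltage appears across each parallel branch — just use P = V²/R_A.
P_R_A = V² / R_A = (203)² / 336 Ω = 122.6 W

123 W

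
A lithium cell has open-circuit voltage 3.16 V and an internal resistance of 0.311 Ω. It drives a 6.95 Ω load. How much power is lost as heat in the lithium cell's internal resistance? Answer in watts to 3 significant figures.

0.0589 W

The source's internal resistance is just another series element carrying I; its dissipation is I²r.
I = ε / (r + R) = 3.16 / (0.311 + 6.95) = 0.4352 A
P_int = I² r = (0.4352)² × 0.311 = 0.05890 W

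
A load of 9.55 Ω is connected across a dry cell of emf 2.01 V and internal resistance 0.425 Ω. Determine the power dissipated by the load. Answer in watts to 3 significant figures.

Find the circuit current first, then P = I²R for the load (series elements share I).
I = ε / (r + R) = 2.01 / (0.425 + 9.55) = 0.2015 A
P_load = I² R = (0.2015)² × 9.55 = 0.3878 W

0.388 W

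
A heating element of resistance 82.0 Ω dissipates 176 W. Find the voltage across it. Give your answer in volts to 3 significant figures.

120 V

From P = V I = I²R = V²/R, with the two given quantities we get V = √(P R).
V = √(176 × 82.0) = 120.1 V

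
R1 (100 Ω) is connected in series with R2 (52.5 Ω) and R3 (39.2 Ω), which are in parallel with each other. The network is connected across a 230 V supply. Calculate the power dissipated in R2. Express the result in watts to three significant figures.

First combine the parallel branches into one equivalent R_p, then R1 + R_p is a series pair.
R_p = (52.5×39.2)/(52.5+39.2) = 22.44 Ω
R_total = 100 + 22.44 = 122.4 Ω
I = V / R_total = 230 / 122.4 = 1.878 A
Voltage across the parallel pair: V_p = I × R_p = 1.878 × 22.44 = 42.16 V
R2 is across V_p, so use P = V²/R for that branch.
P_R2 = (42.16)² / 52.5 = 33.85 W

33.9 W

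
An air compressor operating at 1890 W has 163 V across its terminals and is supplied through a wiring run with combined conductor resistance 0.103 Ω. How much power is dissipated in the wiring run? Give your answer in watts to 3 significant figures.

13.8 W

Only the current and the line resistance are needed for the I²R loss.
I = P / V = 1890 / 163 = 11.60 A through the wiring run.
P_line = I² R_line = (11.60)² × 0.103 = 13.85 W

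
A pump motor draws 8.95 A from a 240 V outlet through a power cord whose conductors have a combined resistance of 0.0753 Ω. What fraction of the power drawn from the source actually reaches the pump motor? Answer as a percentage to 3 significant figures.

The power cord carries the full 8.95 A.
P_line = I² R_line = (8.950)² × 0.0753 = 6.032 W
P_source = V I = 240 × 8.950 = 2148 W; P_load = 2142 W
η = P_load / P_source = 2142 / 2148 = 0.9972

99.7 %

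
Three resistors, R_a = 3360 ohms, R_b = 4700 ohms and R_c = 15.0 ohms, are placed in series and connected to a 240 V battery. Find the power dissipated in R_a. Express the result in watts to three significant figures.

2.97 W

Series elements share the same current, so find I first, then use P = I²R.
R_total = 3360 + 4700 + 15.0 = 8075 Ω
I = V / R_total = 240 / 8075 = 0.02972 A
P_R_a = I² × R_a = (0.02972)² × 3360 = 2.968 W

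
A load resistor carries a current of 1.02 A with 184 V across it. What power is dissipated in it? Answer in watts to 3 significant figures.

V and I are known directly — P = V I, no intermediate step needed.
P = 184 V × 1.020 A = 187.7 W

188 W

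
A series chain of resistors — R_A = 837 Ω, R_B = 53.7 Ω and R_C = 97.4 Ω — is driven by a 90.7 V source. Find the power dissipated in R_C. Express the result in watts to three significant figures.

0.821 W

The current is common to all series resistors; compute it, then apply P = I²R for the target.
R_total = 837 + 53.7 + 97.4 = 988.1 Ω
I = V / R_total = 90.7 / 988.1 = 0.09179 A
P_R_C = I² × R_C = (0.09179)² × 97.4 = 0.8207 W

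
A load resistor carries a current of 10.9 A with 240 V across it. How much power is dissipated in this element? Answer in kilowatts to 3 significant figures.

Both the voltage across and the current through the element are known, so P = V I applies directly.
P = 240 V × 10.90 A = 2616 W

2.62 kW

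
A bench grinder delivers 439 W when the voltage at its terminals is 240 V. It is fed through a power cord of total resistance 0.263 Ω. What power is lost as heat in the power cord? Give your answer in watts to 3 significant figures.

0.880 W

Only the current and the line resistance are needed for the I²R loss.
I = P / V = 439 / 240 = 1.829 A through the power cord.
P_line = I² R_line = (1.829)² × 0.263 = 0.8800 W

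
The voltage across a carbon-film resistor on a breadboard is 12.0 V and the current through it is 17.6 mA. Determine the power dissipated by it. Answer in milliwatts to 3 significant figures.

Both the voltage across and the current through the element are known, so P = V I applies directly.
P = 12.0 V × 0.01760 A = 0.2112 W

211 mW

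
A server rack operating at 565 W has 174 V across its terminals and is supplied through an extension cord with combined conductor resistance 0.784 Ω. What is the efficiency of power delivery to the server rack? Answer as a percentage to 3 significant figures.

98.6 %

I = P / V = 565 / 174 = 3.247 A through the extension cord.
P_line = I² R_line = (3.247)² × 0.784 = 8.266 W
P_source = P_load + P_line = 565.0 + 8.266 = 573.3 W
η = P_load / P_source = 565.0 / 573.3 = 0.9856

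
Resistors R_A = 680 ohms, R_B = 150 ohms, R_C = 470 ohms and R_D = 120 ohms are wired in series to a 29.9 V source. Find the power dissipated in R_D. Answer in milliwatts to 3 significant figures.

In a series string the same current flows through every resistor — find that current, then P = I²R for the one we want.
R_total = 680 + 150 + 470 + 120 = 1420 Ω
I = V / R_total = 29.9 / 1420 = 0.02106 A
P_R_D = I² × R_D = (0.02106)² × 120 = 0.05320 W

53.2 mW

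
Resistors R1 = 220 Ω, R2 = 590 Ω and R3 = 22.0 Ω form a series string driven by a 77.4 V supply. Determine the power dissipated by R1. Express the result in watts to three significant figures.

1.90 W

Series elements share the same current, so find I first, then use P = I²R.
R_total = 220 + 590 + 22.0 = 832.0 Ω
I = V / R_total = 77.4 / 832.0 = 0.09303 A
P_R1 = I² × R1 = (0.09303)² × 220 = 1.904 W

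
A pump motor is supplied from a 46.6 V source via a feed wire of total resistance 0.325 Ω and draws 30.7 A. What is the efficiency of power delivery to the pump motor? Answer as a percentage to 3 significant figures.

78.6 %

The feed wire carries the full 30.7 A.
P_line = I² R_line = (30.70)² × 0.325 = 306.3 W
P_source = V I = 46.6 × 30.70 = 1431 W; P_load = 1124 W
η = P_load / P_source = 1124 / 1431 = 0.7859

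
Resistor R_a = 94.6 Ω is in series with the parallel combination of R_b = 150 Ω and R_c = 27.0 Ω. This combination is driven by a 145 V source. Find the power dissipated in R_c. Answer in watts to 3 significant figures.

29.5 W

Collapse R_b‖R_c to a single equivalent, reducing the network to two series elements.
R_p = (150×27.0)/(150+27.0) = 22.88 Ω
R_total = 94.6 + 22.88 = 117.5 Ω
I = V / R_total = 145 / 117.5 = 1.234 A
Voltage across the parallel pair: V_p = I × R_p = 1.234 × 22.88 = 28.24 V
R_c is across V_p, so use P = V²/R for that branch.
P_R_c = (28.24)² / 27.0 = 29.54 W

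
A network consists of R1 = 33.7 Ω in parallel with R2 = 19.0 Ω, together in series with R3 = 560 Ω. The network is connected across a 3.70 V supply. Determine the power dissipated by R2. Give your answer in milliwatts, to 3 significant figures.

First find R_p for the parallel pair, then treat R_p + R3 as a series loop.
R_p = (33.7×19.0)/(33.7+19.0) = 12.15 Ω
R_total = R_p + 560 = 12.15 + 560 = 572.1 Ω
I = V / R_total = 3.70 / 572.1 = 0.006467 A
Voltage across the parallel pair: V_p = I × R_p = 0.006467 × 12.15 = 0.07857 V
Use P = V²/R for R2 with V = V_p.
P_R2 = (0.07857)² / 19.0 = 0.0003249 W

0.325 mW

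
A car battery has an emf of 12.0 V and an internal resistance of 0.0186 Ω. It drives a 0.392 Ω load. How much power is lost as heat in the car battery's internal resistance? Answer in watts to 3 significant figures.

15.9 W

Internal loss is I²r, with I set by the total series resistance r+R.
I = ε / (r + R) = 12.0 / (0.0186 + 0.392) = 29.23 A
P_int = I² r = (29.23)² × 0.0186 = 15.89 W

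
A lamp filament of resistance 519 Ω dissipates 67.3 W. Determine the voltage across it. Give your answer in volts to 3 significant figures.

Rearranging the power relation for the two known quantities gives V = √(P R).
V = √(67.3 × 519) = 186.9 V

187 V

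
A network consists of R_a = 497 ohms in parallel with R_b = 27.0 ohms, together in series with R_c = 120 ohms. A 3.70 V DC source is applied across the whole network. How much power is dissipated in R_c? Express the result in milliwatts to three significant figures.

77.5 mW

Reduce the parallel combination to a single R_p; the circuit then becomes R_p in series with the remaining resistor.
R_p = (497×27.0)/(497+27.0) = 25.61 Ω
R_total = R_p + 120 = 25.61 + 120 = 145.6 Ω
I = V / R_total = 3.70 / 145.6 = 0.02541 A
R_c carries the full series current, so P = I²R.
P_R_c = (0.02541)² × 120 = 0.07748 W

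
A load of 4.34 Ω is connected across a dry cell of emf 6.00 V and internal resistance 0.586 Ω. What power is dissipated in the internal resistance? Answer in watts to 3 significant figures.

Internal loss is I²r, with I set by the total series resistance r+R.
I = ε / (r + R) = 6.00 / (0.586 + 4.34) = 1.218 A
P_int = I² r = (1.218)² × 0.586 = 0.8694 W

0.869 W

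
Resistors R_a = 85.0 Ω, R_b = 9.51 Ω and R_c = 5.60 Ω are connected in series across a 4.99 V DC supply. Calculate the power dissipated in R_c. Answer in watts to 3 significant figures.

The current is common to all series resistors; compute it, then apply P = I²R for the target.
R_total = 85.0 + 9.51 + 5.60 = 100.1 Ω
I = V / R_total = 4.99 / 100.1 = 0.04985 A
P_R_c = I² × R_c = (0.04985)² × 5.60 = 0.01391 W

0.0139 W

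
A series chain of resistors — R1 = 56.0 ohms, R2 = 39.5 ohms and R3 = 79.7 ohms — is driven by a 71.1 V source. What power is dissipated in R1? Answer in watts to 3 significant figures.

9.22 W

Since the resistors are in series they all carry the loop current I = V/R_total; the power in any one is I²R.
R_total = 56.0 + 39.5 + 79.7 = 175.2 Ω
I = V / R_total = 71.1 / 175.2 = 0.4058 A
P_R1 = I² × R1 = (0.4058)² × 56.0 = 9.223 W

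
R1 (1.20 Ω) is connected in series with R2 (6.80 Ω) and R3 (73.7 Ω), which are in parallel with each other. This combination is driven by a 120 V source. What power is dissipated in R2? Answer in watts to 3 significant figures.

1490 W

Collapse R2‖R3 to a single equivalent, reducing the network to two series elements.
R_p = (6.80×73.7)/(6.80+73.7) = 6.226 Ω
R_total = 1.20 + 6.226 = 7.426 Ω
I = V / R_total = 120 / 7.426 = 16.16 A
Voltage across the parallel pair: V_p = I × R_p = 16.16 × 6.226 = 100.6 V
R2 is across V_p, so use P = V²/R for that branch.
P_R2 = (100.6)² / 6.80 = 1489 W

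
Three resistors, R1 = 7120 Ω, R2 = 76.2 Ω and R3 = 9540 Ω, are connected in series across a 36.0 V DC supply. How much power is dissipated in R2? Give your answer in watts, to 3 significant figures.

Series elements share the same current, so find I first, then use P = I²R.
R_total = 7120 + 76.2 + 9540 = 16740 Ω
I = V / R_total = 36.0 / 16740 = 0.002151 A
P_R2 = I² × R2 = (0.002151)² × 76.2 = 0.0003526 W

0.000353 W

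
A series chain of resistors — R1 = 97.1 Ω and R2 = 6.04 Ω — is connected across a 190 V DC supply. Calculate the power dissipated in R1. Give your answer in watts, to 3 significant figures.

Every series element carries the same I. Get I from the total resistance, then P = I² × R1.
R_total = 97.1 + 6.04 = 103.1 Ω
I = V / R_total = 190 / 103.1 = 1.842 A
P_R1 = I² × R1 = (1.842)² × 97.1 = 329.5 W

330 W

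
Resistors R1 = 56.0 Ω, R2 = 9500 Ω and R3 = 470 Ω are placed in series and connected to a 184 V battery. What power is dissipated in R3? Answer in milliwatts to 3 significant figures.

158 mW

In a series string the same current flows through every resistor — find that current, then P = I²R for the one we want.
R_total = 56.0 + 9500 + 470 = 10030 Ω
I = V / R_total = 184 / 10030 = 0.01835 A
P_R3 = I² × R3 = (0.01835)² × 470 = 0.1583 W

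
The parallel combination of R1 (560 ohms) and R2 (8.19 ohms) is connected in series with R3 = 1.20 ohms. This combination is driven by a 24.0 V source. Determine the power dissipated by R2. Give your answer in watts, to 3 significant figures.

Reduce the parallel combination to a single R_p; the circuit then becomes R_p in series with the remaining resistor.
R_p = (560×8.19)/(560+8.19) = 8.072 Ω
R_total = R_p + 1.20 = 8.072 + 1.20 = 9.272 Ω
I = V / R_total = 24.0 / 9.272 = 2.588 A
Voltage across the parallel pair: V_p = I × R_p = 2.588 × 8.072 = 20.89 V
R2 sits across V_p; its power is V_p²/R.
P_R2 = (20.89)² / 8.19 = 53.30 W

53.3 W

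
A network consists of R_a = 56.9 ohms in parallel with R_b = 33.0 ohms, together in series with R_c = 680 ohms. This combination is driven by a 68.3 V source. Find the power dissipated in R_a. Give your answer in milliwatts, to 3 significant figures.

72.8 mW

First find R_p for the parallel pair, then treat R_p + R_c as a series loop.
R_p = (56.9×33.0)/(56.9+33.0) = 20.89 Ω
R_total = R_p + 680 = 20.89 + 680 = 700.9 Ω
I = V / R_total = 68.3 / 700.9 = 0.09745 A
Voltage across the parallel pair: V_p = I × R_p = 0.09745 × 20.89 = 2.035 V
Use P = V²/R for R_a with V = V_p.
P_R_a = (2.035)² / 56.9 = 0.07281 W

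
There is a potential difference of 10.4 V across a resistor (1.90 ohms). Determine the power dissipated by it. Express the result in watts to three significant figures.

With V across and R both known, P = V²/R gives the dissipation directly.
P = (10.4 V)² / 1.90 Ω = 56.93 W

56.9 W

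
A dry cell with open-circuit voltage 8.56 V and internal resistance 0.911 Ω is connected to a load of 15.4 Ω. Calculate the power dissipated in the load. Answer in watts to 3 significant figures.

Load and internal resistance form a series loop — compute the loop current, then the load power via I²R.
I = ε / (r + R) = 8.56 / (0.911 + 15.4) = 0.5248 A
P_load = I² R = (0.5248)² × 15.4 = 4.241 W

4.24 W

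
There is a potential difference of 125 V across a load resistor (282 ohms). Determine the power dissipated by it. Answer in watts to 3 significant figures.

V and R are stated; P = V²/R avoids computing the current.
P = (125 V)² / 282 Ω = 55.41 W

55.4 W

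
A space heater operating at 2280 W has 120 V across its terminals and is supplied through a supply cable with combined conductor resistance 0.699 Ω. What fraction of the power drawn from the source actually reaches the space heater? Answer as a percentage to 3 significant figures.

I = P / V = 2280 / 120 = 19.00 A through the supply cable.
P_line = I² R_line = (19.00)² × 0.699 = 252.3 W
P_source = P_load + P_line = 2280 + 252.3 = 2532 W
η = P_load / P_source = 2280 / 2532 = 0.9004

90.0 %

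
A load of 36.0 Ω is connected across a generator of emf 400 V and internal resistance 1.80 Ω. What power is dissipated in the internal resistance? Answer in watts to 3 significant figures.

The source's internal resistance is just another series element carrying I; its dissipation is I²r.
I = ε / (r + R) = 400 / (1.80 + 36.0) = 10.58 A
P_int = I² r = (10.58)² × 1.80 = 201.6 W

202 W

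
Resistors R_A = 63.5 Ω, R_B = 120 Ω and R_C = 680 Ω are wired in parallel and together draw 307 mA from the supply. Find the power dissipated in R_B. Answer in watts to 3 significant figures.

1.20 W

The branches share the same voltage, but only the total current is given — find V from the equivalent resistance first.
1/R_eq = 1/63.5 + 1/120 + 1/680 ⇒ R_eq = 39.14 Ω
V = I_total × R_eq = 0.3070 × 39.14 = 12.01 V
P_R_B = V² / R_B = (12.01)² / 120 = 1.203 W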